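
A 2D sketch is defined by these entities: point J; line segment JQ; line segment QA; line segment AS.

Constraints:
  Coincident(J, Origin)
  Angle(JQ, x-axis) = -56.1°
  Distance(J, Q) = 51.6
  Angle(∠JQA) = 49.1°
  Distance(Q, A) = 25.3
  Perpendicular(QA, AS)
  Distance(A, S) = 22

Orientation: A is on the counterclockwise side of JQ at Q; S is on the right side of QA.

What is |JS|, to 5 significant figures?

61.589

J is at the origin; JQ runs at -56.1° with length 51.6, so Q = 51.6·(cos -56.1°, sin -56.1°) = (28.780, -42.829). ∠JQA = 49.1°, so QA runs at -56.1° + (180° − 49.1°) = 74.800° from the x-axis; with |QA| = 25.3, A = Q + 25.3·(cos 74.800°, sin 74.800°) = (35.413, -18.414). The perpendicularity gives AS at right angles to QA; with |AS| = 22.0 on the right of QA, S = A + 22.0·(0.96502, -0.26219) = (56.643, -24.182). Then |JS| = |S − J| = 61.589.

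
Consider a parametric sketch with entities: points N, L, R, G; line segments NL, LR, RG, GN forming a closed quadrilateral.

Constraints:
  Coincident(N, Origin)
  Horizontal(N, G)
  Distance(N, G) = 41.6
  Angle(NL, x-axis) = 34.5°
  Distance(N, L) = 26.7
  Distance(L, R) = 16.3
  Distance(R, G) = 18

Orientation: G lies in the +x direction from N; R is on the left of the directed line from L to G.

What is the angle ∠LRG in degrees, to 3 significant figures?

92.2°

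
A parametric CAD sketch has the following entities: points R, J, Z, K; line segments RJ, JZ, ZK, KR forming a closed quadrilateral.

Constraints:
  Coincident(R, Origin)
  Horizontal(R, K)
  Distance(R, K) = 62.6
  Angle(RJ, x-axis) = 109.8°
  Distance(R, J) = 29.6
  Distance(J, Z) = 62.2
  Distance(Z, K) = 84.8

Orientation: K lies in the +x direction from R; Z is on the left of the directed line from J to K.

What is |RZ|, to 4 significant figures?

82.11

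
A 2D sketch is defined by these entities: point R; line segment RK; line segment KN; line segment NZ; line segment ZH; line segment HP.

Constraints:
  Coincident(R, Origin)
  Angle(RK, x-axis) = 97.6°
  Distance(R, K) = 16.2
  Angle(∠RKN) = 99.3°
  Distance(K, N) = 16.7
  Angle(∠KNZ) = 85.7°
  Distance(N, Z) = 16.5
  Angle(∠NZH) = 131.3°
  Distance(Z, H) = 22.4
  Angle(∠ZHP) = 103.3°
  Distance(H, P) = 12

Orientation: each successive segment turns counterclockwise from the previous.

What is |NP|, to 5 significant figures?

36.058

R is at the origin; RK runs at 97.6° with length 16.2, so K = (-2.1426, 16.058). ∠RKN = 99.3° gives KN at 178.30° from the x-axis; with |KN| = 16.7, N = (-18.835, 16.553). ∠KNZ = 85.7° gives NZ at -87.400° from the x-axis; with |NZ| = 16.5, Z = (-18.087, 0.070104). ∠NZH = 131.3° gives ZH at -38.700° from the x-axis; with |ZH| = 22.4, H = (-0.60507, -13.935). ∠ZHP = 103.3° gives HP at 38.000° from the x-axis; with |HP| = 12.0, P = (8.8511, -6.5474). Then |NP| = |P − N| = 36.058.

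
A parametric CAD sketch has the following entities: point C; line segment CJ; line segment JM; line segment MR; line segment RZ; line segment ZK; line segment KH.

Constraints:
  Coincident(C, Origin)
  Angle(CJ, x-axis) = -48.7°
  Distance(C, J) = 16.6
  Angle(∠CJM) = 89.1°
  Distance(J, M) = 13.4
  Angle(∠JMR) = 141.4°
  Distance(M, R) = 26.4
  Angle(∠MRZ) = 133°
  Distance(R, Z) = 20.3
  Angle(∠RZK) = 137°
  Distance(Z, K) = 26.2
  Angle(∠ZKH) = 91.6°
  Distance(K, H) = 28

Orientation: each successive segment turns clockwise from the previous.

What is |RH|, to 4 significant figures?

44.16

∠RZK = 137.0° gives ZK at 91.80° from the x-axis; with |ZK| = 26.2, K = (-40.76, 18.61). ∠ZKH = 91.6° gives KH at 3.400° from the x-axis; with |KH| = 28.0, H = (-12.81, 20.27). Then |RH| = |H − R| = 44.16.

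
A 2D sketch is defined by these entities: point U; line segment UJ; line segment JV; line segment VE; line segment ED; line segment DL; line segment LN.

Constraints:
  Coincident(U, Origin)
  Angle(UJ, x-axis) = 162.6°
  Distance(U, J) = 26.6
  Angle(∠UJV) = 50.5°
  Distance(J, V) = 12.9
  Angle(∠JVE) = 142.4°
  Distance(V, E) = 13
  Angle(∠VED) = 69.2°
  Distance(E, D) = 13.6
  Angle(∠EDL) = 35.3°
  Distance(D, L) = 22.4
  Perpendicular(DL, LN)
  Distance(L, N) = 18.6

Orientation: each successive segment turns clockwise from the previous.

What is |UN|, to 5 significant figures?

27.867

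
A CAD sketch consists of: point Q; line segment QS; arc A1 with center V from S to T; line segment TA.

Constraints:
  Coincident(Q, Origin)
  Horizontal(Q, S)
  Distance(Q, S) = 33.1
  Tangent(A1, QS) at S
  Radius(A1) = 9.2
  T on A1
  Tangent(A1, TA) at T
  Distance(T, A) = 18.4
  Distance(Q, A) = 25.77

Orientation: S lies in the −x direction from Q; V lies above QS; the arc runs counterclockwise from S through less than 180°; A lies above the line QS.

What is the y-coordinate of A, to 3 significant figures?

20.3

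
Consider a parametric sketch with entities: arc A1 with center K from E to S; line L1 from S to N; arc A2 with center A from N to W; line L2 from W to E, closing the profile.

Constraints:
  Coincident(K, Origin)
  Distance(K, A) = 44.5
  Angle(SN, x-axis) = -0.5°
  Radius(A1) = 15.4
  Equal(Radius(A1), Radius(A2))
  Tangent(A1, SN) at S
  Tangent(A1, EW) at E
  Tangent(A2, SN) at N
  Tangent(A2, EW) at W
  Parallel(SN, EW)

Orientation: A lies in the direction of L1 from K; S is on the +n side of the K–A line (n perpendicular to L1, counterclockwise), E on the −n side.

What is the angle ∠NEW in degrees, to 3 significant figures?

34.7°

The slot axis is L1's direction at -0.5°, so u = (cos -0.5°, sin -0.5°) = (1.00, -0.00873) and n = (−sin -0.5°, cos -0.5°) = (0.00873, 1.00). K is at the origin and A lies 44.5 along u from K, so A = 44.5·u = (44.5, -0.388). Tangency of A1 to both parallel lines with radius 15.4 puts S and E at K ± 15.4·n: S = (0.134, 15.4), E = (-0.134, -15.4). Equal radii place N and W the same way about A: N = A + 15.4·n = (44.6, 15.0), W = A − 15.4·n = (44.4, -15.8). Then cos ∠NEW = EN·EW / (|EN||EW|), giving 34.7°.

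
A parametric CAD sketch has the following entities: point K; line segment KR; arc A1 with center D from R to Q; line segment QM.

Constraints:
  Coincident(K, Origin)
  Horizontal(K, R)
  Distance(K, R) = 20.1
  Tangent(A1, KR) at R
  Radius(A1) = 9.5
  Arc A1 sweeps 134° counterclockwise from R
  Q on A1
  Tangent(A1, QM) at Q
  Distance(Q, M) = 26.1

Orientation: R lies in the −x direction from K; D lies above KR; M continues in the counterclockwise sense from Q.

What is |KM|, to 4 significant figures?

46.93

K is at the origin; K and R share the same y with |KR| = 20.1 and R on the −x side, so R = (-20.10, 0.000). Since A1 is tangent to KR there, DR ⟂ KR, so D = R + (0, 9.5) = (-20.10, 9.500). On A1, R sits at bearing -90° from D; a 134° counterclockwise sweep puts Q at bearing 44°, so Q = D + 9.5·(cos 44°, sin 44°) = (-13.27, 16.10). The tangent condition forces DQ to be normal to QM, so QM runs along (−sin 44°, cos 44°); with |QM| = 26.1, M = (-31.40, 34.87). Then |KM| = |M − K| = 46.93.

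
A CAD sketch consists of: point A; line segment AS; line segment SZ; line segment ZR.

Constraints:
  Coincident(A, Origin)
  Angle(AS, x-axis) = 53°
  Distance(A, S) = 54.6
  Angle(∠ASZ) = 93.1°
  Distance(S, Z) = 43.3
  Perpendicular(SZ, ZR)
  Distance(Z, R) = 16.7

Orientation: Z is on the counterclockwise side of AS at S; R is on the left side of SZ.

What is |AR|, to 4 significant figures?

59.75

A is at the origin; AS runs at 53.0° with length 54.6, so S = 54.6·(cos 53.0°, sin 53.0°) = (32.86, 43.61). ∠ASZ = 93.1°, so SZ runs at 53.0° + (180° − 93.1°) = 139.9° from the x-axis; with |SZ| = 43.3, Z = S + 43.3·(cos 139.9°, sin 139.9°) = (-0.2620, 71.50). SZ ⟂ ZR; with |ZR| = 16.7 on the left of SZ, R = Z + 16.7·(-0.6441, -0.7649) = (-11.02, 58.72). Then |AR| = |R − A| = 59.75.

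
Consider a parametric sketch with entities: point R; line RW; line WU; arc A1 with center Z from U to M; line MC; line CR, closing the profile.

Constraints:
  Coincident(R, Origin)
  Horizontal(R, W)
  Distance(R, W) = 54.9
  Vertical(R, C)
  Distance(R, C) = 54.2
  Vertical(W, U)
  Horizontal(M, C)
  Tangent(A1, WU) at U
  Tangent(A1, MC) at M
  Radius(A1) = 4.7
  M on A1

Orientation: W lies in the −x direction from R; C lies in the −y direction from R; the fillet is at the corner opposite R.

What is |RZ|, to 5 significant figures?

70.500

R is at the origin; R and W share the same y with |RW| = 54.9 and W on the −x side, so W = (-54.900, 0.0000). RC is vertical with |RC| = 54.2 and C on the −y side, so C = (0.0000, -54.200). The virtual corner opposite R is at (-54.900, -54.200). Tangency of A1 to WU means the radius ZU is perpendicular to WU and tangency of A1 to MC means the radius ZM is perpendicular to MC, with radius 4.7, so the center Z sits 4.7 in from both sides at Z = (-50.200, -49.500). Then |RZ| = |Z − R| = 70.500.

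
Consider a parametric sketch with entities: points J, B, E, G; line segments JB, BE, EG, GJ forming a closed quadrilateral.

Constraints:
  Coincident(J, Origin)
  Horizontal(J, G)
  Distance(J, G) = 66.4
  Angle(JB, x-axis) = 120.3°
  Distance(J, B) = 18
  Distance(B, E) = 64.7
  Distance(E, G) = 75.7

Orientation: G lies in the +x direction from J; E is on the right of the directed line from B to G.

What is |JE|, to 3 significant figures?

47.6

J is at the origin; J and G share the same y with |JG| = 66.4 and G in +x, so G = (66.4, 0). JB runs at 120.3° with |JB| = 18.0, so B = (-9.08, 15.5). E is determined by |BE| = 64.7 and |EG| = 75.7 together: it lies at the intersection of circle(B, 64.7) and circle(G, 75.7). With |BG| = 77.1, the foot of the radical line on BG is 28.5 from B and the perpendicular offset is √(64.7² − 28.5²) = 58.1. Taking the right-of-BG solution: E = (7.13, -47.1).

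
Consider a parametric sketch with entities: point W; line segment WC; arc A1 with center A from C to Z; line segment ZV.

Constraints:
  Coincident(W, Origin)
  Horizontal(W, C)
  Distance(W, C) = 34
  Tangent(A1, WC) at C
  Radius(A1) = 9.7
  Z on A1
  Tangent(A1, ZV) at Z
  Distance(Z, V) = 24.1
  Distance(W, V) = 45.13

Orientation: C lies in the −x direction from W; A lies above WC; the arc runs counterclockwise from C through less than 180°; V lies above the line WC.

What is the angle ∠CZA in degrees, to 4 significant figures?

40.26°

Checks: |AZ| = 9.700 ✓; ∠(AZ, ZV) = 90.00° ✓; |ZV| = 24.10 ✓; |WV| = 45.13 ✓.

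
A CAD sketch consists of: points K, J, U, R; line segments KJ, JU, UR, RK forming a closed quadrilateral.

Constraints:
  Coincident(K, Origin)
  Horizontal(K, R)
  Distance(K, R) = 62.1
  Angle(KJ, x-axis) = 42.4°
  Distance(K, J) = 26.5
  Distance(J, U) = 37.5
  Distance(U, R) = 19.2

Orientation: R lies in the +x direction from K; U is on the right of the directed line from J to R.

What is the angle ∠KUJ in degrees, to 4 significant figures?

34.91°

K is at the origin; K and R share the same y with |KR| = 62.1 and R in +x, so R = (62.1, 0). KJ runs at 42.4° with |KJ| = 26.5, so J = (19.57, 17.87). U is determined by |JU| = 37.5 and |UR| = 19.2 together: it lies at the intersection of circle(J, 37.5) and circle(R, 19.2). With |JR| = 46.13, the foot of the radical line on JR is 34.31 from J and the perpendicular offset is √(37.5² − 34.31²) = 15.13. Taking the right-of-JR solution: U = (45.34, -9.371).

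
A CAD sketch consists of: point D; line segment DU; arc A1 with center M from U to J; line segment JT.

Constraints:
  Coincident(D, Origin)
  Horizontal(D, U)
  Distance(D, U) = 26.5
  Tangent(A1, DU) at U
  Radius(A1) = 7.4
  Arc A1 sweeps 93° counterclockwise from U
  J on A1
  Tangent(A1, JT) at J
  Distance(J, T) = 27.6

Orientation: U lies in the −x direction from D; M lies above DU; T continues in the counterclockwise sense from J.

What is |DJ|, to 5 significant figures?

20.636

The tangent condition forces MU to be normal to DU, so M = U + (0, 7.4) = (-26.500, 7.4000). On A1, U sits at bearing -90° from M; a 93° counterclockwise sweep puts J at bearing 3°, so J = M + 7.4·(cos 3°, sin 3°) = (-19.110, 7.7873). Then |DJ| = |J − D| = 20.636.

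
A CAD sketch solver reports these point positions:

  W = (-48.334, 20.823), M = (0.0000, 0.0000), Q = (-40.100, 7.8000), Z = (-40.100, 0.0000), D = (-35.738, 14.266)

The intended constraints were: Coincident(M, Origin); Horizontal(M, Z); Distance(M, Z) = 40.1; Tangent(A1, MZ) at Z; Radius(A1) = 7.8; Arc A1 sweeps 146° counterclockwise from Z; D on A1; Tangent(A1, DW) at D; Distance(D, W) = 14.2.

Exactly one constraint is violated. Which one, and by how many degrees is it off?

Tangent(A1, DW) at D — off by 6.50°.

M = (0.00, 0.00) ✓; M.y = 0.00, Z.y = 0.00 ✓; |MZ| = 40.10 ✓; ∠(QZ, ZM) = 90.00° ✓; |QZ| = 7.800 ✓; bearing(Q→D) − bearing(Q→Z) = 146.0° ✓; |QD| = 7.800 ✓; ∠(QD, DW) = 83.50° ✗; |DW| = 14.20 ✓.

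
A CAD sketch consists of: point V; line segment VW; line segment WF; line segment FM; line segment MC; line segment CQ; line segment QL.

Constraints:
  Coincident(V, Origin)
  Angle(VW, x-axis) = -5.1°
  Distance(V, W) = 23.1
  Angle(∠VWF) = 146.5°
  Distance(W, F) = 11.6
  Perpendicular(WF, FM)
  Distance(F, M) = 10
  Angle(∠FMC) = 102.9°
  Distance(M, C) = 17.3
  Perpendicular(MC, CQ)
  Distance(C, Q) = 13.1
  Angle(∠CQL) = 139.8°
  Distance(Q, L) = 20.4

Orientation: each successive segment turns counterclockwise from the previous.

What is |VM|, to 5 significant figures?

30.985

V is at the origin; VW runs at -5.1° with length 23.1, so W = (23.009, -2.0535). ∠VWF = 146.5° gives WF at 28.400° from the x-axis; with |WF| = 11.6, F = (33.212, 3.4638). The perpendicularity gives FM at right angles to WF, so FM runs at 118.40°; with |FM| = 10.0, M = (28.456, 12.260). Then |VM| = |M − V| = 30.985.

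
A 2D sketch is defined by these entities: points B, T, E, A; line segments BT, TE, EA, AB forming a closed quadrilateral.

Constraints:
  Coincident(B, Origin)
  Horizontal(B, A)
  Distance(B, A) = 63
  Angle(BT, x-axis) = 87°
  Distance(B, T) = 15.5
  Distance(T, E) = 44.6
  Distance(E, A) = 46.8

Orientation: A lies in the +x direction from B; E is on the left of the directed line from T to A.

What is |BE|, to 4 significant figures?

55.14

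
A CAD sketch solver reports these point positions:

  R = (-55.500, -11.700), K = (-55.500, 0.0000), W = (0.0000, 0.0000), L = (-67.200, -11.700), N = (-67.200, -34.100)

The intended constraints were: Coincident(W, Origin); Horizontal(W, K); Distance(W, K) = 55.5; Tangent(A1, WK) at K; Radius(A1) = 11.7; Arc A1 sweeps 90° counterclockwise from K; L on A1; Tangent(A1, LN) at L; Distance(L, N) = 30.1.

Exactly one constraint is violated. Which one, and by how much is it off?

Distance(L, N) = 30.1 — off by 7.70.

W = (0.00, 0.00) ✓; W.y = 0.00, K.y = 0.00 ✓; |WK| = 55.50 ✓; ∠(RK, KW) = 90.00° ✓; |RK| = 11.70 ✓; bearing(R→L) − bearing(R→K) = 90.00° ✓; |RL| = 11.70 ✓; ∠(RL, LN) = 90.00° ✓; |LN| = 22.40 ✗.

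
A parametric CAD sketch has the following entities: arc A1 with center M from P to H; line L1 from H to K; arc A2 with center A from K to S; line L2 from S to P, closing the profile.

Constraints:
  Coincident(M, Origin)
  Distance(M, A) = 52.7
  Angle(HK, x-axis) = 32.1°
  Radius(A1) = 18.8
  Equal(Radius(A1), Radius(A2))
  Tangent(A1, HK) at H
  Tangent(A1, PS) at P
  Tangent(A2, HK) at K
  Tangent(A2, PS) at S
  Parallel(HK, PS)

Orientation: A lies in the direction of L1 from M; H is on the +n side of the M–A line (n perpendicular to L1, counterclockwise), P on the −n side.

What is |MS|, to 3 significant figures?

56.0

Tangency of A1 to both parallel lines with radius 18.8 puts H and P at M ± 18.8·n: H = (-9.99, 15.9), P = (9.99, -15.9). Equal radii place K and S the same way about A: K = A + 18.8·n = (34.7, 43.9), S = A − 18.8·n = (54.6, 12.1). Then |MS| = |S − M| = 56.0.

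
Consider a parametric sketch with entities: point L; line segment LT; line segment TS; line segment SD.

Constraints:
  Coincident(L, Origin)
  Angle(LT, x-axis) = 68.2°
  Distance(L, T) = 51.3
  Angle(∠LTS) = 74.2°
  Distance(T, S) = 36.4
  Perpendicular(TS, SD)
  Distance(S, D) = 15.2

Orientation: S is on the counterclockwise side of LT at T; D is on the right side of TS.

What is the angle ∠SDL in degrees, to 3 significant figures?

19.2°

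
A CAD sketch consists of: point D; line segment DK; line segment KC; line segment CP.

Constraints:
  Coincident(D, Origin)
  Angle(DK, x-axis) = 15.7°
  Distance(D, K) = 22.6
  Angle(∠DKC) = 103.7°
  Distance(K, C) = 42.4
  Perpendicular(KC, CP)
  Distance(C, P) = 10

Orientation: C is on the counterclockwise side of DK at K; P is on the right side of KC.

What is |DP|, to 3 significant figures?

57.5

∠DKC = 103.7°, so KC runs at 15.7° + (180° − 103.7°) = 92.0° from the x-axis; with |KC| = 42.4, C = K + 42.4·(cos 92.0°, sin 92.0°) = (20.3, 48.5). The perpendicularity gives CP at right angles to KC; with |CP| = 10.0 on the right of KC, P = C + 10.0·(0.999, 0.0349) = (30.3, 48.8). Then |DP| = |P − D| = 57.5.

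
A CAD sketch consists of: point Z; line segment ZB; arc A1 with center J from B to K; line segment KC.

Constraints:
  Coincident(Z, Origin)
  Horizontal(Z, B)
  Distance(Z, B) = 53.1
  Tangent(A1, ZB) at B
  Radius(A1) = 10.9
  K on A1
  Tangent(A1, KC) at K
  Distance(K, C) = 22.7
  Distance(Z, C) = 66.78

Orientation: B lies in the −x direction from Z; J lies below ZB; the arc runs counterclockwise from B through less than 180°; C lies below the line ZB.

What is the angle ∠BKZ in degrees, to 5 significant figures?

41.426°

Z is at the origin; Z and B share the same y with |ZB| = 53.1 and B on the −x side, so B = (-53.100, 0.0000). Since A1 is tangent to ZB there, JB ⟂ ZB, so J = B + (0, -10.9) = (-53.100, -10.900). Since JK ⟂ KC (tangency), |JC| = √(10.9² + 22.7²) = 25.181 regardless of where K sits on A1. So C lies on both circle(Z, 66.78) and circle(J, 25.181); the below-ZB intersection is C = (-56.326, -35.874). K is the foot of the tangent from C: K = (-63.449, -14.320).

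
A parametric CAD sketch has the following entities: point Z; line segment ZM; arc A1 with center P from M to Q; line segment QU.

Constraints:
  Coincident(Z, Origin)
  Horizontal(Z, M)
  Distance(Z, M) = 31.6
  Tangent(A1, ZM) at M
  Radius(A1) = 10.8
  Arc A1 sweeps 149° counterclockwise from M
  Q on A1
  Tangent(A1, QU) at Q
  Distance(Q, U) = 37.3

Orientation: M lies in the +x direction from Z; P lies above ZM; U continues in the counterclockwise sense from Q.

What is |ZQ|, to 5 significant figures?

42.230

Tangency of A1 to ZM means the radius PM is perpendicular to ZM, so P = M + (0, 10.8) = (31.600, 10.800). On A1, M sits at bearing -90° from P; a 149° counterclockwise sweep puts Q at bearing 59°, so Q = P + 10.8·(cos 59°, sin 59°) = (37.162, 20.057). Then |ZQ| = |Q − Z| = 42.230.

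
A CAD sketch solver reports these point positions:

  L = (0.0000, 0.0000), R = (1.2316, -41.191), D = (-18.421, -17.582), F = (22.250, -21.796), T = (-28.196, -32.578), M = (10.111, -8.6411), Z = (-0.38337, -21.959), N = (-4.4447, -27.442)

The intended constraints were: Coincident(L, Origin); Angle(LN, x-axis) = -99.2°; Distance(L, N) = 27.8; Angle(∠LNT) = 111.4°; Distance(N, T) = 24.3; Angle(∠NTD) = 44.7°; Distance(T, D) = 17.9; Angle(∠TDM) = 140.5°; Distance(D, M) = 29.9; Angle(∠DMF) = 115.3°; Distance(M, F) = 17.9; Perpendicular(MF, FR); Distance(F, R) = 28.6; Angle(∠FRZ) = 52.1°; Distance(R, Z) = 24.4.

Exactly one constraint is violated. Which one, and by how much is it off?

Distance(R, Z) = 24.4 — off by 5.10.

L = (0.00, 0.00) ✓; LN at -99.20° ✓; |LN| = 27.80 ✓; ∠LNT = 111.4° ✓; |NT| = 24.30 ✓; ∠NTD = 44.70° ✓; |TD| = 17.90 ✓; ∠TDM = 140.5° ✓; |DM| = 29.90 ✓; ∠DMF = 115.3° ✓; |MF| = 17.90 ✓; ∠(MF, FR) = 90.00° ✓; |FR| = 28.60 ✓; ∠FRZ = 52.10° ✓; |RZ| = 19.30 ✗.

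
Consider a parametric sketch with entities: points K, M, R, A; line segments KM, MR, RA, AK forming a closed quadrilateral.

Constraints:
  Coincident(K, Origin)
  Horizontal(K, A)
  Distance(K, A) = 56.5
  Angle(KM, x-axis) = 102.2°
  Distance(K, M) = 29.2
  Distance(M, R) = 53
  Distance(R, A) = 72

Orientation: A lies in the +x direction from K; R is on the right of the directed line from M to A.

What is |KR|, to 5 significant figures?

26.720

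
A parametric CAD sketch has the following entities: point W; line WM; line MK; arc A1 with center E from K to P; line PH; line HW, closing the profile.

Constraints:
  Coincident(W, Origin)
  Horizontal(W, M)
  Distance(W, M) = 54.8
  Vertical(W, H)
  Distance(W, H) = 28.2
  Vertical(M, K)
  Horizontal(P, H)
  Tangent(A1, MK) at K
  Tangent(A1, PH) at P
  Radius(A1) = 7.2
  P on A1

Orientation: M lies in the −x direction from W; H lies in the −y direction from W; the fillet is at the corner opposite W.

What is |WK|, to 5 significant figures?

58.686

W is at the origin; W and M share the same y with |WM| = 54.8 and M on the −x side, so M = (-54.800, 0.0000). WH is vertical with |WH| = 28.2 and H on the −y side, so H = (0.0000, -28.200). The virtual corner opposite W is at (-54.800, -28.200). Tangency of A1 to MK means the radius EK is perpendicular to MK and A1 meets PH tangentially, so EP is at right angles to PH, with radius 7.2, so the center E sits 7.2 in from both sides at E = (-47.600, -21.000). That places the tangent points at K = (-54.800, -21.000) on MK and P = (-47.600, -28.200) on PH. Then |WK| = |K − W| = 58.686.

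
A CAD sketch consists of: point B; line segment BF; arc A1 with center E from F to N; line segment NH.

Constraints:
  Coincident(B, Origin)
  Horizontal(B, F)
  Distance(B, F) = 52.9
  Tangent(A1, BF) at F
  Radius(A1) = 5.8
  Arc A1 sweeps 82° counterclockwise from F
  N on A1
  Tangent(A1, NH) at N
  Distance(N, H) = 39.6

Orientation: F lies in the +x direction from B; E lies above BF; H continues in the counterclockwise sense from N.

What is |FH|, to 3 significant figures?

45.6

B is at the origin; B and F share the same y with |BF| = 52.9 and F on the +x side, so F = (52.9, 0.00). The tangent condition forces EF to be normal to BF, so E = F + (0, 5.8) = (52.9, 5.80). On A1, F sits at bearing -90° from E; an 82° counterclockwise sweep puts N at bearing -8°, so N = E + 5.8·(cos -8°, sin -8°) = (58.6, 4.99). A1 meets NH tangentially, so EN is at right angles to NH, so NH runs along (−sin -8°, cos -8°); with |NH| = 39.6, H = (64.2, 44.2). Then |FH| = |H − F| = 45.6.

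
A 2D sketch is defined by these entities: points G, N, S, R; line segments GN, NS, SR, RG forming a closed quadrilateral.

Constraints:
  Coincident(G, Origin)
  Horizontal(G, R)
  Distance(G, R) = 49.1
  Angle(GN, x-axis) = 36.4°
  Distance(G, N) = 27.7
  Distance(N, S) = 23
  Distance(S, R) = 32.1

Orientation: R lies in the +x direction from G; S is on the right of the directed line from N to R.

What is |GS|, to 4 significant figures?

18.60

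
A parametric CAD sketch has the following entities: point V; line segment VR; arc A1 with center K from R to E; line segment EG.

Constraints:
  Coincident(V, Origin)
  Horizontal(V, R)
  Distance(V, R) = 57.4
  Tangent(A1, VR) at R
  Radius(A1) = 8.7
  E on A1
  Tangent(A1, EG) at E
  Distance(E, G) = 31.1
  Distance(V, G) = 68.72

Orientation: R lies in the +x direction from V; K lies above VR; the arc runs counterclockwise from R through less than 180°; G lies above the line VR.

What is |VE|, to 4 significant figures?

66.62

V is at the origin; V and R share the same y with |VR| = 57.4 and R on the +x side, so R = (57.40, 0.000). Tangency of A1 to VR means the radius KR is perpendicular to VR, so K = R + (0, 8.7) = (57.40, 8.700). Since KE ⟂ EG (tangency), |KG| = √(8.7² + 31.1²) = 32.29 regardless of where E sits on A1. So G lies on both circle(V, 68.72) and circle(K, 32.29); the above-VR intersection is G = (55.21, 40.92). E is the foot of the tangent from G: E = (65.60, 11.61).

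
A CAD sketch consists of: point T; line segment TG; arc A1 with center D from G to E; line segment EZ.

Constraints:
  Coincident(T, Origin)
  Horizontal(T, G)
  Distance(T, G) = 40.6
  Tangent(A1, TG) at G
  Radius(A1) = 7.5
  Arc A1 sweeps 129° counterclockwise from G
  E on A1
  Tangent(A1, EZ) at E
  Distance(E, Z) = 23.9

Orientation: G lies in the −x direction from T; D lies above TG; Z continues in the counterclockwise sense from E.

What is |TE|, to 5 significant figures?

36.856

T is at the origin; TG is horizontal with |TG| = 40.6 and G on the −x side, so G = (-40.600, 0.0000). A1 meets TG tangentially, so DG is at right angles to TG, so D = G + (0, 7.5) = (-40.600, 7.5000). On A1, G sits at bearing -90° from D; a 129° counterclockwise sweep puts E at bearing 39°, so E = D + 7.5·(cos 39°, sin 39°) = (-34.771, 12.220). Then |TE| = |E − T| = 36.856.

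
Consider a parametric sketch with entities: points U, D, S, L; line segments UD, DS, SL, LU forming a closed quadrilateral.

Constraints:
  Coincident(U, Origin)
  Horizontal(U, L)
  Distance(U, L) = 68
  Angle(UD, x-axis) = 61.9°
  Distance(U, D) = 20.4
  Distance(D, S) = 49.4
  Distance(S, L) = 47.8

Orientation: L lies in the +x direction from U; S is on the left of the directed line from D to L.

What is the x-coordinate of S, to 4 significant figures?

51.15

U is at the origin; UL is horizontal with |UL| = 68.0 and L in +x, so L = (68.0, 0). UD runs at 61.9° with |UD| = 20.4, so D = (9.609, 18.00). S is determined by |DS| = 49.4 and |SL| = 47.8 together: it lies at the intersection of circle(D, 49.4) and circle(L, 47.8). With |DL| = 61.10, the foot of the radical line on DL is 31.82 from D and the perpendicular offset is √(49.4² − 31.82²) = 37.78. Taking the left-of-DL solution: S = (51.15, 44.73).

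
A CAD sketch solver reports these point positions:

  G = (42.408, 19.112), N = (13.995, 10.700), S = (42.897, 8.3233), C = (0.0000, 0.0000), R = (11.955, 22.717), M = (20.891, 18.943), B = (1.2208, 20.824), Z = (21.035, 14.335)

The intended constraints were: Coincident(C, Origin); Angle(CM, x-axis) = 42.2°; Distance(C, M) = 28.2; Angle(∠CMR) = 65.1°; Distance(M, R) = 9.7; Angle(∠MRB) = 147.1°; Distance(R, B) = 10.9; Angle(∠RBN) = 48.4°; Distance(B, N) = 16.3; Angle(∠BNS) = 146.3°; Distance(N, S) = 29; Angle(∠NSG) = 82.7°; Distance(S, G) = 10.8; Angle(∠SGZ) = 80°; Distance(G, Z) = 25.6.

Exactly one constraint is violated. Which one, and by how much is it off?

Distance(G, Z) = 25.6 — off by 3.70.

C = (0.00, 0.00) ✓; CM at 42.20° ✓; |CM| = 28.20 ✓; ∠CMR = 65.10° ✓; |MR| = 9.700 ✓; ∠MRB = 147.1° ✓; |RB| = 10.90 ✓; ∠RBN = 48.40° ✓; |BN| = 16.30 ✓; ∠BNS = 146.3° ✓; |NS| = 29.00 ✓; ∠NSG = 82.70° ✓; |SG| = 10.80 ✓; ∠SGZ = 80.00° ✓; |GZ| = 21.90 ✗.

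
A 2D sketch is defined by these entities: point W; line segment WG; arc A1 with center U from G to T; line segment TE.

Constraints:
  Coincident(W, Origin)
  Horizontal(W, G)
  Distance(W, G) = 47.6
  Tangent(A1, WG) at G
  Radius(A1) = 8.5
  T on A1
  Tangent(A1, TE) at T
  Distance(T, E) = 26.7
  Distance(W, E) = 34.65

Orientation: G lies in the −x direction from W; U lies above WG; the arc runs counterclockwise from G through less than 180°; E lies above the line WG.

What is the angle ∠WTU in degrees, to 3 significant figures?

147°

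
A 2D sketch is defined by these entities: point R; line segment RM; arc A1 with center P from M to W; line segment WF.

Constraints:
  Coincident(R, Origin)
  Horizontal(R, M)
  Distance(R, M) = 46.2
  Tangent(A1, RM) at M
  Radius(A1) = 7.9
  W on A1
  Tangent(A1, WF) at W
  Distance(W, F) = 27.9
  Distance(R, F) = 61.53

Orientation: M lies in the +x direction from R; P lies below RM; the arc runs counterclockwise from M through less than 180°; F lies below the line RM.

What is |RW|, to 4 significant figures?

40.37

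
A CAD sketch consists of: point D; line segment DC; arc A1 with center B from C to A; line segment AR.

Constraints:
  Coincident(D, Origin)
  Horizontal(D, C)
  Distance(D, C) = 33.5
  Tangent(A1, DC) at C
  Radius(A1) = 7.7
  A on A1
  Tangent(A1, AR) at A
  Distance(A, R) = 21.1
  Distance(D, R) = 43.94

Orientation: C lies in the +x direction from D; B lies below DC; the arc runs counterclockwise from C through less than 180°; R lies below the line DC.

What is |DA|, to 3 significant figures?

27.9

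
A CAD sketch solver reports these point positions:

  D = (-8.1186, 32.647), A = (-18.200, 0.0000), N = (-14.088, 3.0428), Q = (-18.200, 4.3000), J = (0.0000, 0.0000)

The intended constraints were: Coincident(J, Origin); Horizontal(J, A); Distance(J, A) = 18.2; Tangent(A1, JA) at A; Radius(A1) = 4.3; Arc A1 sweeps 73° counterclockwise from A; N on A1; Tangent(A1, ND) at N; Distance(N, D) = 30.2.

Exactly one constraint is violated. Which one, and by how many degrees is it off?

Tangent(A1, ND) at N — off by 5.60°.

J = (0.00, 0.00) ✓; J.y = 0.00, A.y = 0.00 ✓; |JA| = 18.20 ✓; ∠(QA, AJ) = 90.00° ✓; |QA| = 4.300 ✓; bearing(Q→N) − bearing(Q→A) = 73.00° ✓; |QN| = 4.300 ✓; ∠(QN, ND) = 84.40° ✗; |ND| = 30.20 ✓.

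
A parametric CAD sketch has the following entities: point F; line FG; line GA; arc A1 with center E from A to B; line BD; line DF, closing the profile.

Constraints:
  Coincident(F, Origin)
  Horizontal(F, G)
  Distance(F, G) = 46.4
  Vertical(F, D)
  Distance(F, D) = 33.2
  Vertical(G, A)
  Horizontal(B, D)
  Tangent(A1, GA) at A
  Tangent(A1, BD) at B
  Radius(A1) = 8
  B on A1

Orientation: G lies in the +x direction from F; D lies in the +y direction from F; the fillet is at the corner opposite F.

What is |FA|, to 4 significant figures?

52.80

F is at the origin; FG is horizontal with |FG| = 46.4 and G on the +x side, so G = (46.40, 0.000). FD is vertical with |FD| = 33.2 and D on the +y side, so D = (0.000, 33.20). The virtual corner opposite F is at (46.40, 33.20). Tangency of A1 to GA means the radius EA is perpendicular to GA and the tangent condition forces EB to be normal to BD, with radius 8.0, so the center E sits 8.0 in from both sides at E = (38.40, 25.20). That places the tangent points at A = (46.40, 25.20) on GA and B = (38.40, 33.20) on BD. Then |FA| = |A − F| = 52.80.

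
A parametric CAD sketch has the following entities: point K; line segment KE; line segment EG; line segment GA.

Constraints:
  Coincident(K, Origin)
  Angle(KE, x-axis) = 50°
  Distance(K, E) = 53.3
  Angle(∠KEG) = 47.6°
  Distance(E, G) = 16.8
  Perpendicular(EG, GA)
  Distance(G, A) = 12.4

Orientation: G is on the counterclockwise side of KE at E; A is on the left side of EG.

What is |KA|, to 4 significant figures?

33.06

∠KEG = 47.6°, so EG runs at 50.0° + (180° − 47.6°) = 182.4° from the x-axis; with |EG| = 16.8, G = E + 16.8·(cos 182.4°, sin 182.4°) = (17.48, 40.13). The perpendicularity gives GA at right angles to EG; with |GA| = 12.4 on the left of EG, A = G + 12.4·(0.04188, -0.9991) = (17.99, 27.74). Then |KA| = |A − K| = 33.06.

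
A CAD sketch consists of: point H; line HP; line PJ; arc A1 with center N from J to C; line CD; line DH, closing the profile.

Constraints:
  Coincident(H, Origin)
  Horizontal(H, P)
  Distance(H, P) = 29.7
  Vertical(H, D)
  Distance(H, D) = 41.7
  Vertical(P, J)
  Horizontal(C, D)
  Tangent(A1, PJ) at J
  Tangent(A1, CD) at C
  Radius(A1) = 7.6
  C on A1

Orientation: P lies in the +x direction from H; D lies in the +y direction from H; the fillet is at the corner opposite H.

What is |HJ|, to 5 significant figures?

45.221

H is at the origin; H and P share the same y with |HP| = 29.7 and P on the +x side, so P = (29.700, 0.0000). HD is vertical with |HD| = 41.7 and D on the +y side, so D = (0.0000, 41.700). The virtual corner opposite H is at (29.700, 41.700). Tangency of A1 to PJ means the radius NJ is perpendicular to PJ and tangency of A1 to CD means the radius NC is perpendicular to CD, with radius 7.6, so the center N sits 7.6 in from both sides at N = (22.100, 34.100). That places the tangent points at J = (29.700, 34.100) on PJ and C = (22.100, 41.700) on CD. Then |HJ| = |J − H| = 45.221.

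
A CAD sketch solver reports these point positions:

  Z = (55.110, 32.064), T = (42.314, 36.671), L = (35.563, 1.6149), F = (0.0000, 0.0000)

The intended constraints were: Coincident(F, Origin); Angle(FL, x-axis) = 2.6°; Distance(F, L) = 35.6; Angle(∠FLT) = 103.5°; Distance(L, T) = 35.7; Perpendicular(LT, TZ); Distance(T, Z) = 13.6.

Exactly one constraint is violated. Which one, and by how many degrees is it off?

Perpendicular(LT, TZ) — off by 8.90°.

F = (0.00, 0.00) ✓; FL at 2.600° ✓; |FL| = 35.60 ✓; ∠FLT = 103.5° ✓; |LT| = 35.70 ✓; ∠(LT, TZ) = 98.90° ✗; |TZ| = 13.60 ✓.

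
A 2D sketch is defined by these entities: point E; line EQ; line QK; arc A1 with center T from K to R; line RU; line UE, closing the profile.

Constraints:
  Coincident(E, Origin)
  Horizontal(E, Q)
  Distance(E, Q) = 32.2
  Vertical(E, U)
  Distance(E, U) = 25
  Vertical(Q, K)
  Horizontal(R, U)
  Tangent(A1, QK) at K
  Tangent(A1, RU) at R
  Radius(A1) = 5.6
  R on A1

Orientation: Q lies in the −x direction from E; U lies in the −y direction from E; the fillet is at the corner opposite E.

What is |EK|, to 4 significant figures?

37.59

E is at the origin; E and Q share the same y with |EQ| = 32.2 and Q on the −x side, so Q = (-32.20, 0.000). EU is vertical with |EU| = 25.0 and U on the −y side, so U = (0.000, -25.00). The virtual corner opposite E is at (-32.20, -25.00). The tangent condition forces TK to be normal to QK and A1 meets RU tangentially, so TR is at right angles to RU, with radius 5.6, so the center T sits 5.6 in from both sides at T = (-26.60, -19.40). That places the tangent points at K = (-32.20, -19.40) on QK and R = (-26.60, -25.00) on RU. Then |EK| = |K − E| = 37.59.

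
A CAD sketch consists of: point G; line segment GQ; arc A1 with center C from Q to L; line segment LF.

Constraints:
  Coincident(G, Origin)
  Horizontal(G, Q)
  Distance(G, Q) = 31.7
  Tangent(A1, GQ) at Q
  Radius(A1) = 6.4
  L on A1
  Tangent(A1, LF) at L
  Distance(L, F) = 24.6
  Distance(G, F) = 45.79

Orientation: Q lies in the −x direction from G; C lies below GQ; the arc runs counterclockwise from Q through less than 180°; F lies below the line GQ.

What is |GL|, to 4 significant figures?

38.74

G is at the origin; GQ is horizontal with |GQ| = 31.7 and Q on the −x side, so Q = (-31.70, 0.000). The tangent condition forces CQ to be normal to GQ, so C = Q + (0, -6.4) = (-31.70, -6.400). Since CL ⟂ LF (tangency), |CF| = √(6.4² + 24.6²) = 25.42 regardless of where L sits on A1. So F lies on both circle(G, 45.79) and circle(C, 25.42); the below-GQ intersection is F = (-32.96, -31.79). L is the foot of the tangent from F: L = (-37.97, -7.703).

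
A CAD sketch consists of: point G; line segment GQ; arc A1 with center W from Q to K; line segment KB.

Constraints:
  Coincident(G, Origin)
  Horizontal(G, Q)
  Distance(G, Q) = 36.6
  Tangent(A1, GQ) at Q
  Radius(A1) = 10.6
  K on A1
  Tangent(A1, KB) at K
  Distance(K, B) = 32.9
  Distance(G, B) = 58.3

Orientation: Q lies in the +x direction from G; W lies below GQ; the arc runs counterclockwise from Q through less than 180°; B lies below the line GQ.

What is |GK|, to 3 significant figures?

30.0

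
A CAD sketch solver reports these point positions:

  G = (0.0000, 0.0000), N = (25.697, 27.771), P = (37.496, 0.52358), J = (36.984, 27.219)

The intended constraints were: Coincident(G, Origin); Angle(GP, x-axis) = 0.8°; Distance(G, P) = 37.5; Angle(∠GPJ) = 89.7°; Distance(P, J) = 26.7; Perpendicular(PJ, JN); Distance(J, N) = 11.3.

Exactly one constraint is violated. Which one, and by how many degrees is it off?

Perpendicular(PJ, JN) — off by 3.90°.

G = (0.00, 0.00) ✓; GP at 0.8000° ✓; |GP| = 37.50 ✓; ∠GPJ = 89.70° ✓; |PJ| = 26.70 ✓; ∠(PJ, JN) = 86.10° ✗; |JN| = 11.30 ✓.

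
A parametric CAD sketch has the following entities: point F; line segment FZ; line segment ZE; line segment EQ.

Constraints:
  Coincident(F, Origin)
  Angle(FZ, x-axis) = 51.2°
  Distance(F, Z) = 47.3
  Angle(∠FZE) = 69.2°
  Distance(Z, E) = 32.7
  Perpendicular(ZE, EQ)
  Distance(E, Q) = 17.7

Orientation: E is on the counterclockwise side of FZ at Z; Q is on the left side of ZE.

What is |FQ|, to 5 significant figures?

30.921

F is at the origin; FZ runs at 51.2° with length 47.3, so Z = 47.3·(cos 51.2°, sin 51.2°) = (29.638, 36.863). ∠FZE = 69.2°, so ZE runs at 51.2° + (180° − 69.2°) = 162.00° from the x-axis; with |ZE| = 32.7, E = Z + 32.7·(cos 162.00°, sin 162.00°) = (-1.4612, 46.968). ZE is perpendicular to EQ; with |EQ| = 17.7 on the left of ZE, Q = E + 17.7·(-0.30902, -0.95106) = (-6.9308, 30.134). Then |FQ| = |Q − F| = 30.921.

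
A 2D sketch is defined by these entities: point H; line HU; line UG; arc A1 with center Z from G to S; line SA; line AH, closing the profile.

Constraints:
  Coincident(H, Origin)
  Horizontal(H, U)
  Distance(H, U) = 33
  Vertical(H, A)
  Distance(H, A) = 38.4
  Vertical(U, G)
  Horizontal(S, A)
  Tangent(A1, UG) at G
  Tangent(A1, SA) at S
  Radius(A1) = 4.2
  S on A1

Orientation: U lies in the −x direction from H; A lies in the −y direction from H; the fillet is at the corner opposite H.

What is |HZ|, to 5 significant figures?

44.711

H is at the origin; HU is horizontal with |HU| = 33.0 and U on the −x side, so U = (-33.000, 0.0000). H and A share the same x with |HA| = 38.4 and A on the −y side, so A = (0.0000, -38.400). The virtual corner opposite H is at (-33.000, -38.400). Since A1 is tangent to UG there, ZG ⟂ UG and A1 meets SA tangentially, so ZS is at right angles to SA, with radius 4.2, so the center Z sits 4.2 in from both sides at Z = (-28.800, -34.200). Then |HZ| = |Z − H| = 44.711.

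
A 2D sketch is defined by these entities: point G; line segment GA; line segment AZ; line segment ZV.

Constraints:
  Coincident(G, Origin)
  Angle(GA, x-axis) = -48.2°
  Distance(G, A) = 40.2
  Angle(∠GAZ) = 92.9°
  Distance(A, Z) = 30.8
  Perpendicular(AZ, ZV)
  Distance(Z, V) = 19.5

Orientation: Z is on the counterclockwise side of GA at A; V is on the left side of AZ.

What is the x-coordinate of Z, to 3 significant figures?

50.8

G is at the origin; GA runs at -48.2° with length 40.2, so A = 40.2·(cos -48.2°, sin -48.2°) = (26.8, -30.0). ∠GAZ = 92.9°, so AZ runs at -48.2° + (180° − 92.9°) = 38.9° from the x-axis; with |AZ| = 30.8, Z = A + 30.8·(cos 38.9°, sin 38.9°) = (50.8, -10.6). So Z.x = 50.8.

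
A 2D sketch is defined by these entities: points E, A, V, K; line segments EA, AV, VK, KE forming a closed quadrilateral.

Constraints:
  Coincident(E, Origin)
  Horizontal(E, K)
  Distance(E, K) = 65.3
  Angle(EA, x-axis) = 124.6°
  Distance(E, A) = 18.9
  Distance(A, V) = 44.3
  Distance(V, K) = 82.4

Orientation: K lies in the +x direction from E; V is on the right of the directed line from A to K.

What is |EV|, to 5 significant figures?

31.105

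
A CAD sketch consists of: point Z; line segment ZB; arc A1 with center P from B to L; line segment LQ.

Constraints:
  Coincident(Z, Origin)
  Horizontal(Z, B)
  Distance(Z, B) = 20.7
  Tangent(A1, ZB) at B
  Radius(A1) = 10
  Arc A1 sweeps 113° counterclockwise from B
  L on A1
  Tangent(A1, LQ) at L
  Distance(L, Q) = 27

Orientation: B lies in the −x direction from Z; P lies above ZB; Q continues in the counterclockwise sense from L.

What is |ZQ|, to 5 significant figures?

44.591

Z is at the origin; ZB is horizontal with |ZB| = 20.7 and B on the −x side, so B = (-20.700, 0.0000). A1 meets ZB tangentially, so PB is at right angles to ZB, so P = B + (0, 10) = (-20.700, 10.000). On A1, B sits at bearing -90° from P; a 113° counterclockwise sweep puts L at bearing 23°, so L = P + 10.0·(cos 23°, sin 23°) = (-11.495, 13.907). A1 meets LQ tangentially, so PL is at right angles to LQ, so LQ runs along (−sin 23°, cos 23°); with |LQ| = 27.0, Q = (-22.045, 38.761). Then |ZQ| = |Q − Z| = 44.591.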